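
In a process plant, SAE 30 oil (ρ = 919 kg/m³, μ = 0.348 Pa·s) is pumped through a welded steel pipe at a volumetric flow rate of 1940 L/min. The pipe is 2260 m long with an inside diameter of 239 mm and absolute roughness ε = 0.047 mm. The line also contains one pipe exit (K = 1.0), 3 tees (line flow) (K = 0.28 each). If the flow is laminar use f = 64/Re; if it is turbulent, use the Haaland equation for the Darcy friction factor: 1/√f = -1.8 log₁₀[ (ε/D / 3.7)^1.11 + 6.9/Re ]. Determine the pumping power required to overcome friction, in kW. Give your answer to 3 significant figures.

P ≈ 10.3 kW

Q = 1940 L/min = 1940/60000 = 0.03233 m³/s.
Cross-sectional area A = πD²/4 = π(0.239)²/4 = 0.04486 m²; mean velocity V = Q/A = 0.03233/0.04486 = 0.7207 m/s.
Reynolds number Re = ρVD/μ = 919 · 0.7207 · 0.239 / 0.348 = 454.9.
Re < 2300 → laminar flow, so f = 64/Re = 64/454.9 = 0.1407 (the turbulent correlation is not needed).
Total minor-loss coefficient ΣK = 1·1 + 3·0.28 = 1.84.
ΔP = [f·L/D + ΣK]·(ρV²/2) = [0.1407·2260/0.239 + 1.84]·(919·0.7207²/2) = [1330 + 1.84]·238.7 = 3.18e+05 Pa.
Pumping power P = QΔP = 0.03233·3.18e+05 = 10280 W = 10.3 kW.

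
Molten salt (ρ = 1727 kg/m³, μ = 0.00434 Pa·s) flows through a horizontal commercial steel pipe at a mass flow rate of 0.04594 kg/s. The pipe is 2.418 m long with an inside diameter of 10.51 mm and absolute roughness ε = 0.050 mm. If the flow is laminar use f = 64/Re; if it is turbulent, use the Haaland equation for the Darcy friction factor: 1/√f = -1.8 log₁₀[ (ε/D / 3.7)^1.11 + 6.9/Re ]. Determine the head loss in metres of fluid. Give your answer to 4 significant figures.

A = πD²/4 = π(0.01051)²/4 = 8.676e-05 m²; mean velocity V = ṁ/(ρA) = 0.04594/(1727 · 8.676e-05) = 0.3066 m/s.
Reynolds number Re = ρVD/μ = 1727 · 0.3066 · 0.01051 / 0.00434 = 1282.
Re < 2300 → laminar flow, so f = 64/Re = 64/1282 = 0.04991 (the turbulent correlation is not needed).
Darcy-Weisbach: ΔP = f(L/D)(ρV²/2) = 0.04991·(2.418/0.01051)·(1727·0.3066²/2) = 0.04991·230.1·81.18 = 932.2 Pa.
Head loss h_f = ΔP/(ρg) = 932.2/(1727·9.81) = 0.05502 m.

h_f ≈ 0.05502 m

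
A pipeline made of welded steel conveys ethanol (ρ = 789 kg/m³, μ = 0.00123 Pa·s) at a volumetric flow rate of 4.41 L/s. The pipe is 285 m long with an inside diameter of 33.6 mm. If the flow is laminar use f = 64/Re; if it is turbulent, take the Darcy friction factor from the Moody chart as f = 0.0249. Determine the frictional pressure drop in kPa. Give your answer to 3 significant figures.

ΔP ≈ 2060 kPa

Q = 4.41 L/s = 4.41/1000 = 0.00441 m³/s.
Cross-sectional area A = πD²/4 = π(0.0336)²/4 = 0.0008867 m²; mean velocity V = Q/A = 0.00441/0.0008867 = 4.974 m/s.
Reynolds number Re = ρVD/μ = 789 · 4.974 · 0.0336 / 0.00123 = 1.072e+05.
Re > 4000 → turbulent; use the Moody-chart value f = 0.0249.
Darcy-Weisbach: ΔP = f(L/D)(ρV²/2) = 0.0249·(285/0.0336)·(789·4.974²/2) = 0.0249·8482·9759 = 2.061e+06 Pa.
ΔP = 2.061e+06 Pa = 2060 kPa.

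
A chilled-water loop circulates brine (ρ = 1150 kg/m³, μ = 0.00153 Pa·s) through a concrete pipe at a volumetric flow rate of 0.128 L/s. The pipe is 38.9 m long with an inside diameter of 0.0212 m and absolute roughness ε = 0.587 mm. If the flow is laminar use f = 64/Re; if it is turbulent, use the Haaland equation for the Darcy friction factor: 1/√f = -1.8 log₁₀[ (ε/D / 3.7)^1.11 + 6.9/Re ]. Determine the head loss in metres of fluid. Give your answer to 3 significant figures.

Q = 0.128 L/s = 0.128/1000 = 0.000128 m³/s.
Cross-sectional area A = πD²/4 = π(0.0212)²/4 = 0.000353 m²; mean velocity V = Q/A = 0.000128/0.000353 = 0.3626 m/s.
Reynolds number Re = ρVD/μ = 1150 · 0.3626 · 0.0212 / 0.00153 = 5778.
Re > 4000 → turbulent. Relative roughness ε/D = 0.000587/0.0212 = 0.0277. Haaland: 1/√f = -1.8 log₁₀[(0.0277/3.7)^1.11 + 6.9/5778] = -1.8 log₁₀[0.00437 + 0.00119] = 4.059, so f = 0.06071.
Darcy-Weisbach: ΔP = f(L/D)(ρV²/2) = 0.06071·(38.9/0.0212)·(1150·0.3626²/2) = 0.06071·1835·75.61 = 8422 Pa.
Head loss h_f = ΔP/(ρg) = 8422/(1150·9.81) = 0.747 m.

h_f ≈ 0.747 m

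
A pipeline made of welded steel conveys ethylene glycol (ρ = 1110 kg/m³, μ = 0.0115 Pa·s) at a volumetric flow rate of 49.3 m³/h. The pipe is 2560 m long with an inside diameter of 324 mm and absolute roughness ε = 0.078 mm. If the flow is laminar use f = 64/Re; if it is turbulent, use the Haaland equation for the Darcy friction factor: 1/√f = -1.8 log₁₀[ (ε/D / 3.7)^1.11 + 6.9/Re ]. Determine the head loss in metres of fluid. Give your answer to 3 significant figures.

Q = 49.3 m³/h = 49.3/3600 = 0.01369 m³/s.
Cross-sectional area A = πD²/4 = π(0.324)²/4 = 0.08245 m²; mean velocity V = Q/A = 0.01369/0.08245 = 0.1661 m/s.
Reynolds number Re = ρVD/μ = 1110 · 0.1661 · 0.324 / 0.0115 = 5194.
Re > 4000 → turbulent. Relative roughness ε/D = 7.8e-05/0.324 = 0.000241. Haaland: 1/√f = -1.8 log₁₀[(0.000241/3.7)^1.11 + 6.9/5194] = -1.8 log₁₀[2.25e-05 + 0.00133] = 5.165, so f = 0.03749.
Darcy-Weisbach: ΔP = f(L/D)(ρV²/2) = 0.03749·(2560/0.324)·(1110·0.1661²/2) = 0.03749·7901·15.31 = 4535 Pa.
Head loss h_f = ΔP/(ρg) = 4535/(1110·9.81) = 0.416 m.

h_f ≈ 0.416 m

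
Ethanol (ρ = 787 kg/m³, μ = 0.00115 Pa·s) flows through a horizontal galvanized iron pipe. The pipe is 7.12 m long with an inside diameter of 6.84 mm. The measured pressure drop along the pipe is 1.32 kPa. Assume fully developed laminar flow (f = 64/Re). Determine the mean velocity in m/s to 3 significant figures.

V ≈ 0.236 m/s

For laminar flow, f = 64/Re with Re = ρVD/μ, so Darcy-Weisbach reduces to ΔP = 32μLV/D². Solving for V: V = ΔP·D²/(32μL) = 1320·(0.00684)²/(32·0.00115·7.12) = 0.2357 m/s.
Check: Re = ρVD/μ = 787·0.2357·0.00684/0.00115 = 1103 < 2300, so the laminar assumption holds.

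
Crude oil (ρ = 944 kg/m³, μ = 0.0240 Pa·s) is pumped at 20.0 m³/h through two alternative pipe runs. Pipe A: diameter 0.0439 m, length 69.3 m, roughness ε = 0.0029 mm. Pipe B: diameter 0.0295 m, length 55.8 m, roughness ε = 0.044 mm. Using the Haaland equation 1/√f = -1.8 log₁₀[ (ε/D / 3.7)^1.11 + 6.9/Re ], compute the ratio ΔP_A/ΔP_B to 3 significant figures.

Pipe A: V = Q/A = 0.005556/0.001514 = 3.67 m/s; Re = 6338; ε/D = 6.61e-05; Haaland → f = 0.0352; ΔP_A = f(L/D)(ρV²/2) = 3.534e+05 Pa.
Pipe B: V = Q/A = 0.005556/0.0006835 = 8.128 m/s; Re = 9431; ε/D = 0.00149; Haaland → f = 0.03329; ΔP_B = f(L/D)(ρV²/2) = 1.964e+06 Pa.
ΔP_A/ΔP_B = 3.534e+05/1.964e+06 = 0.180.

ΔP_A/ΔP_B ≈ 0.180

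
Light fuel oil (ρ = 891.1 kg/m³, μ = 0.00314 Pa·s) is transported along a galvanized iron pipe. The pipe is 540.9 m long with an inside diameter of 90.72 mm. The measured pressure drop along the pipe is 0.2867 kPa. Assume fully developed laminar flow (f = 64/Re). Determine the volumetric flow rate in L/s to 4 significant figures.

Q ≈ 0.2806 L/s

For laminar flow, f = 64/Re with Re = ρVD/μ, so Darcy-Weisbach reduces to ΔP = 32μLV/D². Solving for V: V = ΔP·D²/(32μL) = 286.7·(0.09072)²/(32·0.00314·540.9) = 0.04341 m/s.
Check: Re = ρVD/μ = 891.1·0.04341·0.09072/0.00314 = 1118 < 2300, so the laminar assumption holds.
Q = V·A = 0.04341·(π/4·0.09072²) = 0.0002806 m³/s = 0.2806 L/s.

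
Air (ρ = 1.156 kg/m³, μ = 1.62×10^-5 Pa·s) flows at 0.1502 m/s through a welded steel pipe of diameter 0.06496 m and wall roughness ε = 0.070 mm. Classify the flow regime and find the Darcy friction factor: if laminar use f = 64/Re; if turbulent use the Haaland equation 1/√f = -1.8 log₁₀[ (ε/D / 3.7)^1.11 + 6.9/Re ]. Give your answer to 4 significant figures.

f ≈ 0.09192

Re = ρVD/μ = 1.156·0.1502·0.06496/1.62e-05 = 696.2.
Re < 2300 → laminar, so f = 64/Re = 0.09192 (roughness is irrelevant in laminar flow).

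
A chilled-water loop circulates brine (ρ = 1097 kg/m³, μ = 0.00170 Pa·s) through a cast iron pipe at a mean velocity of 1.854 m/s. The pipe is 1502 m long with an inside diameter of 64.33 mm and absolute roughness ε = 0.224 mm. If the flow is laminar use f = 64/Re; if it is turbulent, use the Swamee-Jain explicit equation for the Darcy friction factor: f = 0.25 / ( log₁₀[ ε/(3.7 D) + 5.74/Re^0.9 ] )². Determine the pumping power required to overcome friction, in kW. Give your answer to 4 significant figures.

P ≈ 7.717 kW

Reynolds number Re = ρVD/μ = 1097 · 1.854 · 0.06433 / 0.0017 = 7.696e+04.
Re > 4000 → turbulent. Relative roughness ε/D = 0.000224/0.06433 = 0.00348. Swamee-Jain: f = 0.25/(log₁₀[0.00348/3.7 + 5.74/7.696e+04^0.9])² = 0.25/(log₁₀[0.000941 + 0.00023])² = 0.25/(-2.932)² = 0.02909.
Darcy-Weisbach: ΔP = f(L/D)(ρV²/2) = 0.02909·(1502/0.06433)·(1097·1.854²/2) = 0.02909·2.335e+04·1885 = 1.281e+06 Pa.
Q = V·A = 1.854·0.00325 = 0.006026 m³/s.
Pumping power P = QΔP = 0.006026·1.281e+06 = 7716.8 W = 7.717 kW.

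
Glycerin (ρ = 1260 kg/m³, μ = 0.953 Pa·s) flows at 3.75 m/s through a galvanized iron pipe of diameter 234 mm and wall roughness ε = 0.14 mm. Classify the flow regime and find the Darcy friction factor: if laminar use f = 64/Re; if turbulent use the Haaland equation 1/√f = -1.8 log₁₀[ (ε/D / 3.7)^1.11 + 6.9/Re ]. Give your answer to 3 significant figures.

Re = ρVD/μ = 1260·3.75·0.234/0.953 = 1160.
Re < 2300 → laminar, so f = 64/Re = 0.05516 (roughness is irrelevant in laminar flow).

f ≈ 0.0552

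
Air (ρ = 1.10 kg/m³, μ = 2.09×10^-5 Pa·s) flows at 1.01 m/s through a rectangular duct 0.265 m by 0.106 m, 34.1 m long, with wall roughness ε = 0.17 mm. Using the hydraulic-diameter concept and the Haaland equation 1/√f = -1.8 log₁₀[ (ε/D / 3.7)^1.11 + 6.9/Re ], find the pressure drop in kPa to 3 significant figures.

Hydraulic diameter D_h = 4A/P = 4·(0.265·0.106)/(2·(0.265+0.106)) = 0.1124/0.742 = 0.1514 m.
Re = ρVD_h/μ = 1.1·1.01·0.1514/2.09e-05 = 8050.
ε/D_h = 0.00017/0.1514 = 0.00112; Haaland gives 1/√f = -1.8 log₁₀[0.000124+0.000857] = 5.414, so f = 0.03411.
ΔP = f(L/D_h)(ρV²/2) = 0.03411·34.1/0.1514·0.5611 = 4.31 Pa.
ΔP = 0.00431 kPa.

ΔP ≈ 0.00431 kPa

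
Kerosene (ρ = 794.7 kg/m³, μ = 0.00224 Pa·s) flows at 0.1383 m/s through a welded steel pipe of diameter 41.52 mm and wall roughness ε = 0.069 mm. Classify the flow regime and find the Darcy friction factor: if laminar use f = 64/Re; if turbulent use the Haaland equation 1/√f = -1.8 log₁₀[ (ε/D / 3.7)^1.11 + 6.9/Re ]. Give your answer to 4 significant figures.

Re = ρVD/μ = 794.7·0.1383·0.04152/0.00224 = 2037.
Re < 2300 → laminar, so f = 64/Re = 0.03142 (roughness is irrelevant in laminar flow).

f ≈ 0.03142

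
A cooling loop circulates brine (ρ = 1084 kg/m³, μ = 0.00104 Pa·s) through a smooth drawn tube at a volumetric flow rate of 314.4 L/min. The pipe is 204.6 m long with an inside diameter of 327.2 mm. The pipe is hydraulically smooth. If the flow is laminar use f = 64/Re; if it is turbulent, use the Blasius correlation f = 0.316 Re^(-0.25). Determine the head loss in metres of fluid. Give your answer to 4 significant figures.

h_f ≈ 0.003239 m

Q = 314.4 L/min = 314.4/60000 = 0.00524 m³/s.
Cross-sectional area A = πD²/4 = π(0.3272)²/4 = 0.08408 m²; mean velocity V = Q/A = 0.00524/0.08408 = 0.06232 m/s.
Reynolds number Re = ρVD/μ = 1084 · 0.06232 · 0.3272 / 0.00104 = 2.125e+04.
Re > 4000 → turbulent. Smooth-pipe (Blasius): f = 0.316 Re^(-0.25) = 0.316/(2.125e+04)^0.25 = 0.02617.
Darcy-Weisbach: ΔP = f(L/D)(ρV²/2) = 0.02617·(204.6/0.3272)·(1084·0.06232²/2) = 0.02617·625.3·2.105 = 34.45 Pa.
Head loss h_f = ΔP/(ρg) = 34.45/(1084·9.81) = 0.003239 m.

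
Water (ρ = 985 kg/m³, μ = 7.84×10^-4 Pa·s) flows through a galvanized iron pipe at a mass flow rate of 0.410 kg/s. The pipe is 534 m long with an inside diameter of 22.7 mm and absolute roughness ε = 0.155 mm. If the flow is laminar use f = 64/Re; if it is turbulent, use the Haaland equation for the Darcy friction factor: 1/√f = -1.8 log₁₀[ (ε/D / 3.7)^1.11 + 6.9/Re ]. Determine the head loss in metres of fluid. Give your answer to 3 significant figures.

A = πD²/4 = π(0.0227)²/4 = 0.0004047 m²; mean velocity V = ṁ/(ρA) = 0.41/(985 · 0.0004047) = 1.029 m/s.
Reynolds number Re = ρVD/μ = 985 · 1.029 · 0.0227 / 0.000784 = 2.933e+04.
Re > 4000 → turbulent. Relative roughness ε/D = 0.000155/0.0227 = 0.00683. Haaland: 1/√f = -1.8 log₁₀[(0.00683/3.7)^1.11 + 6.9/2.933e+04] = -1.8 log₁₀[0.000923 + 0.000235] = 5.285, so f = 0.0358.
Darcy-Weisbach: ΔP = f(L/D)(ρV²/2) = 0.0358·(534/0.0227)·(985·1.029²/2) = 0.0358·2.352e+04·521 = 4.388e+05 Pa.
Head loss h_f = ΔP/(ρg) = 4.388e+05/(985·9.81) = 45.4 m.

h_f ≈ 45.4 m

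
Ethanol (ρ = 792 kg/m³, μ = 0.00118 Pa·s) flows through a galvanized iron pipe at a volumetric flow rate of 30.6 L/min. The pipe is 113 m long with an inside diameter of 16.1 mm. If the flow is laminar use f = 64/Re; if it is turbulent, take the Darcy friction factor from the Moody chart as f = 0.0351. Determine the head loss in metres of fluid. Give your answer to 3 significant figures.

h_f ≈ 78.8 m

Q = 30.6 L/min = 30.6/60000 = 0.00051 m³/s.
Cross-sectional area A = πD²/4 = π(0.0161)²/4 = 0.0002036 m²; mean velocity V = Q/A = 0.00051/0.0002036 = 2.505 m/s.
Reynolds number Re = ρVD/μ = 792 · 2.505 · 0.0161 / 0.00118 = 2.707e+04.
Re > 4000 → turbulent; use the Moody-chart value f = 0.0351.
Darcy-Weisbach: ΔP = f(L/D)(ρV²/2) = 0.0351·(113/0.0161)·(792·2.505²/2) = 0.0351·7019·2485 = 6.122e+05 Pa.
Head loss h_f = ΔP/(ρg) = 6.122e+05/(792·9.81) = 78.8 m.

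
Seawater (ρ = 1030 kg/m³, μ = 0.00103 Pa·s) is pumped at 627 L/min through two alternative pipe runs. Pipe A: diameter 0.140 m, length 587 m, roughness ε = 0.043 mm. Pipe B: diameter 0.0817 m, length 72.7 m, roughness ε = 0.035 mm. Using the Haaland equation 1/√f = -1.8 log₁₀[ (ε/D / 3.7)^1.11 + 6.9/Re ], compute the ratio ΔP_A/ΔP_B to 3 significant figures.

ΔP_A/ΔP_B ≈ 0.568

Pipe A: V = Q/A = 0.01045/0.01539 = 0.6788 m/s; Re = 9.504e+04; ε/D = 0.000307; Haaland → f = 0.01938; ΔP_A = f(L/D)(ρV²/2) = 1.928e+04 Pa.
Pipe B: V = Q/A = 0.01045/0.005242 = 1.993 m/s; Re = 1.629e+05; ε/D = 0.000428; Haaland → f = 0.01863; ΔP_B = f(L/D)(ρV²/2) = 3.393e+04 Pa.
ΔP_A/ΔP_B = 1.928e+04/3.393e+04 = 0.568.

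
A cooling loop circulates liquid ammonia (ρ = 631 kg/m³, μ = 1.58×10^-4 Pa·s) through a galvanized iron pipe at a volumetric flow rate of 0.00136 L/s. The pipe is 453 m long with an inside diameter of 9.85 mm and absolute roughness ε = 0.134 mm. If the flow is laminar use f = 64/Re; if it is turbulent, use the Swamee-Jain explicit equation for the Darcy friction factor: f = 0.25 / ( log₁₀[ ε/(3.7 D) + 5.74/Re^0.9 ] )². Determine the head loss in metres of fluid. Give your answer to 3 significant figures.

Q = 0.00136 L/s = 0.00136/1000 = 1.36e-06 m³/s.
Cross-sectional area A = πD²/4 = π(0.00985)²/4 = 7.62e-05 m²; mean velocity V = Q/A = 1.36e-06/7.62e-05 = 0.01785 m/s.
Reynolds number Re = ρVD/μ = 631 · 0.01785 · 0.00985 / 0.000158 = 702.1.
Re < 2300 → laminar flow, so f = 64/Re = 64/702.1 = 0.09116 (the turbulent correlation is not needed).
Darcy-Weisbach: ΔP = f(L/D)(ρV²/2) = 0.09116·(453/0.00985)·(631·0.01785²/2) = 0.09116·4.599e+04·0.1005 = 421.3 Pa.
Head loss h_f = ΔP/(ρg) = 421.3/(631·9.81) = 0.0681 m.

h_f ≈ 0.0681 m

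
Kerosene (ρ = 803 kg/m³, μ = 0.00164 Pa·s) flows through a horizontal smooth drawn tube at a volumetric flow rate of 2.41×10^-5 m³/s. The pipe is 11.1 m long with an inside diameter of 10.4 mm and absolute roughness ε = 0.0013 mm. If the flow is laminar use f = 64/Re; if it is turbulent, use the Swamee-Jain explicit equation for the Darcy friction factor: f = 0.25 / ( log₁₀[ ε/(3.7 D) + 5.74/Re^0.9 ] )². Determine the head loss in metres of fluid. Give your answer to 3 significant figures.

Cross-sectional area A = πD²/4 = π(0.0104)²/4 = 8.495e-05 m²; mean velocity V = Q/A = 2.41e-05/8.495e-05 = 0.2837 m/s.
Reynolds number Re = ρVD/μ = 803 · 0.2837 · 0.0104 / 0.00164 = 1445.
Re < 2300 → laminar flow, so f = 64/Re = 64/1445 = 0.0443 (the turbulent correlation is not needed).
Darcy-Weisbach: ΔP = f(L/D)(ρV²/2) = 0.0443·(11.1/0.0104)·(803·0.2837²/2) = 0.0443·1067·32.32 = 1528 Pa.
Head loss h_f = ΔP/(ρg) = 1528/(803·9.81) = 0.194 m.

h_f ≈ 0.194 m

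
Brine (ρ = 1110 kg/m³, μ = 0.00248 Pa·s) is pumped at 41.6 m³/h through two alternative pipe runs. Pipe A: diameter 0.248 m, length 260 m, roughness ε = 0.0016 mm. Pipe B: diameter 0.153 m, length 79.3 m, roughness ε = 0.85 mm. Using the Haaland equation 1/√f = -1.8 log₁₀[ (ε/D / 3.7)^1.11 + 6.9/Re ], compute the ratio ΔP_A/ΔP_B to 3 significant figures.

Pipe A: V = Q/A = 0.01156/0.04831 = 0.2392 m/s; Re = 2.655e+04; ε/D = 6.45e-06; Haaland → f = 0.02402; ΔP_A = f(L/D)(ρV²/2) = 799.8 Pa.
Pipe B: V = Q/A = 0.01156/0.01839 = 0.6285 m/s; Re = 4.304e+04; ε/D = 0.00556; Haaland → f = 0.03322; ΔP_B = f(L/D)(ρV²/2) = 3774 Pa.
ΔP_A/ΔP_B = 799.8/3774 = 0.212.

ΔP_A/ΔP_B ≈ 0.212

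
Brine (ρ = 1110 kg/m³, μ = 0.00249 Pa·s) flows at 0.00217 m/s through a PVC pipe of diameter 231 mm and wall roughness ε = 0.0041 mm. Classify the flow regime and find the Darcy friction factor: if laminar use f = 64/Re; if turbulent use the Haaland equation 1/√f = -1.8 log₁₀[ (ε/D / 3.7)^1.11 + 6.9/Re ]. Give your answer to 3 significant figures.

Re = ρVD/μ = 1110·0.00217·0.231/0.00249 = 223.5.
Re < 2300 → laminar, so f = 64/Re = 0.2864 (roughness is irrelevant in laminar flow).

f ≈ 0.286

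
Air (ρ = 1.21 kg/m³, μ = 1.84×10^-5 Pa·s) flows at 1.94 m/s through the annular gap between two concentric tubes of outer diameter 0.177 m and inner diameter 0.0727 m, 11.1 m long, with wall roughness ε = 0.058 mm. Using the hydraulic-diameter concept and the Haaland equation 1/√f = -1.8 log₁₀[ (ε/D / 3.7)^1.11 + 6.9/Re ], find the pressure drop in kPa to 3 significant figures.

Hydraulic diameter D_h = 4A/P = D_o - D_i = 0.177 - 0.0727 = 0.1043 m.
Re = ρVD_h/μ = 1.21·1.94·0.1043/1.84e-05 = 1.331e+04.
ε/D_h = 5.8e-05/0.1043 = 0.000556; Haaland gives 1/√f = -1.8 log₁₀[5.71e-05+0.000519] = 5.832, so f = 0.0294.
ΔP = f(L/D_h)(ρV²/2) = 0.0294·11.1/0.1043·2.277 = 7.125 Pa.
ΔP = 0.00713 kPa.

ΔP ≈ 0.00713 kPa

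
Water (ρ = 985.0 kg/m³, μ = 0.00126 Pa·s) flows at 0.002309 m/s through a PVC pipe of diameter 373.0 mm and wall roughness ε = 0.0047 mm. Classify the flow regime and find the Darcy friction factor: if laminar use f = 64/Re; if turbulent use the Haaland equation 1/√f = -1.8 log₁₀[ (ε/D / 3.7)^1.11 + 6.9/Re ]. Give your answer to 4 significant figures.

Re = ρVD/μ = 985·0.002309·0.373/0.00126 = 673.3.
Re < 2300 → laminar, so f = 64/Re = 0.09506 (roughness is irrelevant in laminar flow).

f ≈ 0.09506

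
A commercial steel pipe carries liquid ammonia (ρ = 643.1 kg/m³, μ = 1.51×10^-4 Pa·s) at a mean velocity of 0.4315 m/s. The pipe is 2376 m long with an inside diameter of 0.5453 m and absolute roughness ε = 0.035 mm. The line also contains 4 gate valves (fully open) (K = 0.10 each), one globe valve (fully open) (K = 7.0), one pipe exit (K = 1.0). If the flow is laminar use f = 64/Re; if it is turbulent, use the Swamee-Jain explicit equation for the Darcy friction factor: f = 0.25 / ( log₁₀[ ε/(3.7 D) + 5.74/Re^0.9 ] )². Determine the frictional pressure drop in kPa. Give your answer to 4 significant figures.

ΔP ≈ 3.877 kPa

Reynolds number Re = ρVD/μ = 643.1 · 0.4315 · 0.5453 / 0.000151 = 1.002e+06.
Re > 4000 → turbulent. Relative roughness ε/D = 3.5e-05/0.5453 = 6.42e-05. Swamee-Jain: f = 0.25/(log₁₀[6.42e-05/3.7 + 5.74/1.002e+06^0.9])² = 0.25/(log₁₀[1.73e-05 + 2.28e-05])² = 0.25/(-4.396)² = 0.01294.
Total minor-loss coefficient ΣK = 4·0.1 + 1·7 + 1·1 = 8.4.
ΔP = [f·L/D + ΣK]·(ρV²/2) = [0.01294·2376/0.5453 + 8.4]·(643.1·0.4315²/2) = [56.36 + 8.4]·59.87 = 3877 Pa.
ΔP = 3877 Pa = 3.877 kPa.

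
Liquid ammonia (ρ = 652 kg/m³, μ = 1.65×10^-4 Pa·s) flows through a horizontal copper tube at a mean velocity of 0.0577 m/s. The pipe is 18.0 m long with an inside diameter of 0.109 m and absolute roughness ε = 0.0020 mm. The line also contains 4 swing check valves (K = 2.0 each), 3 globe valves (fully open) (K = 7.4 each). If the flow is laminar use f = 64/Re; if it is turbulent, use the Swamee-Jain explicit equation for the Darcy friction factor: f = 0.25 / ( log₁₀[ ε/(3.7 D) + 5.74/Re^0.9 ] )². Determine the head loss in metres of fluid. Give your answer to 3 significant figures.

Reynolds number Re = ρVD/μ = 652 · 0.0577 · 0.109 / 0.000165 = 2.485e+04.
Re > 4000 → turbulent. Relative roughness ε/D = 2e-06/0.109 = 1.83e-05. Swamee-Jain: f = 0.25/(log₁₀[1.83e-05/3.7 + 5.74/2.485e+04^0.9])² = 0.25/(log₁₀[4.96e-06 + 0.000635])² = 0.25/(-3.194)² = 0.02451.
Total minor-loss coefficient ΣK = 4·2 + 3·7.4 = 30.2.
ΔP = [f·L/D + ΣK]·(ρV²/2) = [0.02451·18/0.109 + 30.2]·(652·0.0577²/2) = [4.048 + 30.2]·1.085 = 37.17 Pa.
Head loss h_f = ΔP/(ρg) = 37.17/(652·9.81) = 0.00581 m.

h_f ≈ 0.00581 m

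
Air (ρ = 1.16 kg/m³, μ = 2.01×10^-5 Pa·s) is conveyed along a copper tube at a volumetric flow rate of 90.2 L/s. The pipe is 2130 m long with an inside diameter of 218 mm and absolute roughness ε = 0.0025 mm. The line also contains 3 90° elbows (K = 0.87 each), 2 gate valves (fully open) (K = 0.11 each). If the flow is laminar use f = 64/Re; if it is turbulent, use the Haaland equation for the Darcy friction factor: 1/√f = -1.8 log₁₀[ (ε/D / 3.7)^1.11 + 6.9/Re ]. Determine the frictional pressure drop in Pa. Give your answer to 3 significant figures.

Q = 90.2 L/s = 90.2/1000 = 0.0902 m³/s.
Cross-sectional area A = πD²/4 = π(0.218)²/4 = 0.03733 m²; mean velocity V = Q/A = 0.0902/0.03733 = 2.417 m/s.
Reynolds number Re = ρVD/μ = 1.16 · 2.417 · 0.218 / 2.01e-05 = 3.04e+04.
Re > 4000 → turbulent. Relative roughness ε/D = 2.5e-06/0.218 = 1.15e-05. Haaland: 1/√f = -1.8 log₁₀[(1.15e-05/3.7)^1.11 + 6.9/3.04e+04] = -1.8 log₁₀[7.68e-07 + 0.000227] = 6.557, so f = 0.02326.
Total minor-loss coefficient ΣK = 3·0.87 + 2·0.11 = 2.83.
ΔP = [f·L/D + ΣK]·(ρV²/2) = [0.02326·2130/0.218 + 2.83]·(1.16·2.417²/2) = [227.3 + 2.83]·3.387 = 779.4 Pa.

ΔP ≈ 779 Pa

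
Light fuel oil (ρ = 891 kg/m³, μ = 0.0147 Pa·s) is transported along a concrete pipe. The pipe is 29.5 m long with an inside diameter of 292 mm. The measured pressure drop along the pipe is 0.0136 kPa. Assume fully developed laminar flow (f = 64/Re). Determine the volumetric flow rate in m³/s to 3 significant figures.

For laminar flow, f = 64/Re with Re = ρVD/μ, so Darcy-Weisbach reduces to ΔP = 32μLV/D². Solving for V: V = ΔP·D²/(32μL) = 13.6·(0.292)²/(32·0.0147·29.5) = 0.08356 m/s.
Check: Re = ρVD/μ = 891·0.08356·0.292/0.0147 = 1479 < 2300, so the laminar assumption holds.
Q = V·A = 0.08356·(π/4·0.292²) = 0.005596 m³/s = 0.00560 m³/s.

Q ≈ 0.00560 m³/s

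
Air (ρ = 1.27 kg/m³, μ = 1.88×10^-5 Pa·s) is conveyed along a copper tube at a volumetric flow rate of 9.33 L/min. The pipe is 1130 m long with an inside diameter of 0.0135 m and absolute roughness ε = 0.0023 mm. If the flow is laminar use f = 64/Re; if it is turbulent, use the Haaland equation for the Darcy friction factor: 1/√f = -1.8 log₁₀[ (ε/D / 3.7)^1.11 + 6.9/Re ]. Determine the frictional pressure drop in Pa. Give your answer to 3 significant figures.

ΔP ≈ 4050 Pa

Q = 9.33 L/min = 9.33/60000 = 0.0001555 m³/s.
Cross-sectional area A = πD²/4 = π(0.0135)²/4 = 0.0001431 m²; mean velocity V = Q/A = 0.0001555/0.0001431 = 1.086 m/s.
Reynolds number Re = ρVD/μ = 1.27 · 1.086 · 0.0135 / 1.88e-05 = 990.7.
Re < 2300 → laminar flow, so f = 64/Re = 64/990.7 = 0.0646 (the turbulent correlation is not needed).
Darcy-Weisbach: ΔP = f(L/D)(ρV²/2) = 0.0646·(1130/0.0135)·(1.27·1.086²/2) = 0.0646·8.37e+04·0.7494 = 4052 Pa.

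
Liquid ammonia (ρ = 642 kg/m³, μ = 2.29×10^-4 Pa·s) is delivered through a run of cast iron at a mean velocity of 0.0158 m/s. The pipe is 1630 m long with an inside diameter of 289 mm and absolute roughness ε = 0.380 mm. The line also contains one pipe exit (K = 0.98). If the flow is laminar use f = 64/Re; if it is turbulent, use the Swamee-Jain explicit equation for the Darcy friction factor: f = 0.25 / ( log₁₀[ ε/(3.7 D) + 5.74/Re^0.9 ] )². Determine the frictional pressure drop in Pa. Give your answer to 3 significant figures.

Reynolds number Re = ρVD/μ = 642 · 0.0158 · 0.289 / 0.000229 = 1.28e+04.
Re > 4000 → turbulent. Relative roughness ε/D = 0.00038/0.289 = 0.00131. Swamee-Jain: f = 0.25/(log₁₀[0.00131/3.7 + 5.74/1.28e+04^0.9])² = 0.25/(log₁₀[0.000355 + 0.00115])² = 0.25/(-2.821)² = 0.03141.
Total minor-loss coefficient ΣK = 1·0.98 = 0.98.
ΔP = [f·L/D + ΣK]·(ρV²/2) = [0.03141·1630/0.289 + 0.98]·(642·0.0158²/2) = [177.2 + 0.98]·0.08013 = 14.28 Pa.

ΔP ≈ 14.3 Pa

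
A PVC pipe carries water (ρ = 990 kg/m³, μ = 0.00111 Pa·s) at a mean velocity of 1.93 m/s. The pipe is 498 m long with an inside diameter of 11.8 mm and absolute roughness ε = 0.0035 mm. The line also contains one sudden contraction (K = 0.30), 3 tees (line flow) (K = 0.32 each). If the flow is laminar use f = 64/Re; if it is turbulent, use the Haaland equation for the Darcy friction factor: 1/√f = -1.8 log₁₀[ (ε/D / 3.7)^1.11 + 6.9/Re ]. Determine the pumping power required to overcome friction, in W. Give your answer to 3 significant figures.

P ≈ 430 W

Reynolds number Re = ρVD/μ = 990 · 1.93 · 0.0118 / 0.00111 = 2.031e+04.
Re > 4000 → turbulent. Relative roughness ε/D = 3.5e-06/0.0118 = 0.000297. Haaland: 1/√f = -1.8 log₁₀[(0.000297/3.7)^1.11 + 6.9/2.031e+04] = -1.8 log₁₀[2.84e-05 + 0.00034] = 6.181, so f = 0.02617.
Total minor-loss coefficient ΣK = 1·0.3 + 3·0.32 = 1.26.
ΔP = [f·L/D + ΣK]·(ρV²/2) = [0.02617·498/0.0118 + 1.26]·(990·1.93²/2) = [1105 + 1.26]·1844 = 2.039e+06 Pa.
Q = V·A = 1.93·0.0001094 = 0.0002111 m³/s.
Pumping power P = QΔP = 0.0002111·2.039e+06 = 430.3 W = 430 W.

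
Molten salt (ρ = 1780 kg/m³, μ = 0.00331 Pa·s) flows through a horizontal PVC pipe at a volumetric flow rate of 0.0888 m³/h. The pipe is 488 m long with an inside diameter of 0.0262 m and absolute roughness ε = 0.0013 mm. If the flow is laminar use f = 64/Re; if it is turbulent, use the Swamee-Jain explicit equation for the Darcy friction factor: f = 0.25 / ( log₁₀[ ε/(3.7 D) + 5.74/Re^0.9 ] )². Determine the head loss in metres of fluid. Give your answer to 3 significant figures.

h_f ≈ 0.197 m

Q = 0.0888 m³/h = 0.0888/3600 = 2.467e-05 m³/s.
Cross-sectional area A = πD²/4 = π(0.0262)²/4 = 0.0005391 m²; mean velocity V = Q/A = 2.467e-05/0.0005391 = 0.04575 m/s.
Reynolds number Re = ρVD/μ = 1780 · 0.04575 · 0.0262 / 0.00331 = 644.6.
Re < 2300 → laminar flow, so f = 64/Re = 64/644.6 = 0.09928 (the turbulent correlation is not needed).
Darcy-Weisbach: ΔP = f(L/D)(ρV²/2) = 0.09928·(488/0.0262)·(1780·0.04575²/2) = 0.09928·1.863e+04·1.863 = 3445 Pa.
Head loss h_f = ΔP/(ρg) = 3445/(1780·9.81) = 0.197 m.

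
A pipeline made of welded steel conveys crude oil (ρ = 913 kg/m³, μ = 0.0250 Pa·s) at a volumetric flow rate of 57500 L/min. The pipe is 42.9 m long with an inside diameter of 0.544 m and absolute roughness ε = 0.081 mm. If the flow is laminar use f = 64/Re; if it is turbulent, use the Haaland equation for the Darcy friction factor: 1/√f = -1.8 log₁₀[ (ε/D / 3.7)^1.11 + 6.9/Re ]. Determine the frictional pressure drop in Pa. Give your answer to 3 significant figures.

Q = 57500 L/min = 57500/60000 = 0.9583 m³/s.
Cross-sectional area A = πD²/4 = π(0.544)²/4 = 0.2324 m²; mean velocity V = Q/A = 0.9583/0.2324 = 4.123 m/s.
Reynolds number Re = ρVD/μ = 913 · 4.123 · 0.544 / 0.025 = 8.191e+04.
Re > 4000 → turbulent. Relative roughness ε/D = 8.1e-05/0.544 = 0.000149. Haaland: 1/√f = -1.8 log₁₀[(0.000149/3.7)^1.11 + 6.9/8.191e+04] = -1.8 log₁₀[1.32e-05 + 8.42e-05] = 7.22, so f = 0.01918.
Darcy-Weisbach: ΔP = f(L/D)(ρV²/2) = 0.01918·(42.9/0.544)·(913·4.123²/2) = 0.01918·78.86·7761 = 1.174e+04 Pa.

ΔP ≈ 11700 Pa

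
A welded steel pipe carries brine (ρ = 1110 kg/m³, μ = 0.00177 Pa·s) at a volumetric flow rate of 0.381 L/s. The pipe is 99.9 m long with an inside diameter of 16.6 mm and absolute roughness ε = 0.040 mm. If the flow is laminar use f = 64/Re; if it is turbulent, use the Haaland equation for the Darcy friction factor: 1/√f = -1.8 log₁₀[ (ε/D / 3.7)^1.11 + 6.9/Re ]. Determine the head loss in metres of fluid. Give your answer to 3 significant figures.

Q = 0.381 L/s = 0.381/1000 = 0.000381 m³/s.
Cross-sectional area A = πD²/4 = π(0.0166)²/4 = 0.0002164 m²; mean velocity V = Q/A = 0.000381/0.0002164 = 1.76 m/s.
Reynolds number Re = ρVD/μ = 1110 · 1.76 · 0.0166 / 0.00177 = 1.833e+04.
Re > 4000 → turbulent. Relative roughness ε/D = 4e-05/0.0166 = 0.00241. Haaland: 1/√f = -1.8 log₁₀[(0.00241/3.7)^1.11 + 6.9/1.833e+04] = -1.8 log₁₀[0.000291 + 0.000377] = 5.716, so f = 0.0306.
Darcy-Weisbach: ΔP = f(L/D)(ρV²/2) = 0.0306·(99.9/0.0166)·(1110·1.76²/2) = 0.0306·6018·1720 = 3.168e+05 Pa.
Head loss h_f = ΔP/(ρg) = 3.168e+05/(1110·9.81) = 29.1 m.

h_f ≈ 29.1 m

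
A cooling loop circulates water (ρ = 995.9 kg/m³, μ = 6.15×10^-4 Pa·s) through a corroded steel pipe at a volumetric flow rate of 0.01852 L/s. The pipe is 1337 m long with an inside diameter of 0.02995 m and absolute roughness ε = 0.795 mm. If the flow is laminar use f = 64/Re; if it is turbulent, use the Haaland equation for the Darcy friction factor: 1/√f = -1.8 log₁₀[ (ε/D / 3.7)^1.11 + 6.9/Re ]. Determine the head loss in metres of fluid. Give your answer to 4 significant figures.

Q = 0.01852 L/s = 0.01852/1000 = 1.852e-05 m³/s.
Cross-sectional area A = πD²/4 = π(0.02995)²/4 = 0.0007045 m²; mean velocity V = Q/A = 1.852e-05/0.0007045 = 0.02629 m/s.
Reynolds number Re = ρVD/μ = 995.9 · 0.02629 · 0.02995 / 0.000615 = 1275.
Re < 2300 → laminar flow, so f = 64/Re = 64/1275 = 0.0502 (the turbulent correlation is not needed).
Darcy-Weisbach: ΔP = f(L/D)(ρV²/2) = 0.0502·(1337/0.02995)·(995.9·0.02629²/2) = 0.0502·4.464e+04·0.3441 = 771.1 Pa.
Head loss h_f = ΔP/(ρg) = 771.1/(995.9·9.81) = 0.07893 m.

h_f ≈ 0.07893 m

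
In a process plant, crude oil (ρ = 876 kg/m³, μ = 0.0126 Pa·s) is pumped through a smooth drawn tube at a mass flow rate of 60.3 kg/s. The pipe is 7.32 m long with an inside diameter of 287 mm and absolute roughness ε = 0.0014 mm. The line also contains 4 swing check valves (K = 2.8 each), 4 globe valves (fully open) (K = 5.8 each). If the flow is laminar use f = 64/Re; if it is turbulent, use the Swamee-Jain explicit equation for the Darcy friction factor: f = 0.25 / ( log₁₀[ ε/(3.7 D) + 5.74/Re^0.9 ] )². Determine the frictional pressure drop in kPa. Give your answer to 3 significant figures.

A = πD²/4 = π(0.287)²/4 = 0.06469 m²; mean velocity V = ṁ/(ρA) = 60.3/(876 · 0.06469) = 1.064 m/s.
Reynolds number Re = ρVD/μ = 876 · 1.064 · 0.287 / 0.0126 = 2.123e+04.
Re > 4000 → turbulent. Relative roughness ε/D = 1.4e-06/0.287 = 4.88e-06. Swamee-Jain: f = 0.25/(log₁₀[4.88e-06/3.7 + 5.74/2.123e+04^0.9])² = 0.25/(log₁₀[1.32e-06 + 0.000732])² = 0.25/(-3.135)² = 0.02544.
Total minor-loss coefficient ΣK = 4·2.8 + 4·5.8 = 34.4.
ΔP = [f·L/D + ΣK]·(ρV²/2) = [0.02544·7.32/0.287 + 34.4]·(876·1.064²/2) = [0.6489 + 34.4]·495.9 = 1.738e+04 Pa.
ΔP = 1.738e+04 Pa = 17.4 kPa.

ΔP ≈ 17.4 kPa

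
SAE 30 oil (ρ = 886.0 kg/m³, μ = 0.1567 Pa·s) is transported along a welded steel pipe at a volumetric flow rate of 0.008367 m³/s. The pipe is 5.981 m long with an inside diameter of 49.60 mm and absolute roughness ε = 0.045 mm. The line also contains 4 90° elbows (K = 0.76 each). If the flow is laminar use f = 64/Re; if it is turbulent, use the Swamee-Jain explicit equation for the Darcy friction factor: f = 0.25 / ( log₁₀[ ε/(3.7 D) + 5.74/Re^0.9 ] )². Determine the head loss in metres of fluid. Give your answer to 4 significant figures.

h_f ≈ 8.979 m

Cross-sectional area A = πD²/4 = π(0.0496)²/4 = 0.001932 m²; mean velocity V = Q/A = 0.008367/0.001932 = 4.33 m/s.
Reynolds number Re = ρVD/μ = 886 · 4.33 · 0.0496 / 0.157 = 1214.
Re < 2300 → laminar flow, so f = 64/Re = 64/1214 = 0.0527 (the turbulent correlation is not needed).
Total minor-loss coefficient ΣK = 4·0.76 = 3.04.
ΔP = [f·L/D + ΣK]·(ρV²/2) = [0.0527·5.981/0.0496 + 3.04]·(886·4.33²/2) = [6.355 + 3.04]·8307 = 7.804e+04 Pa.
Head loss h_f = ΔP/(ρg) = 7.804e+04/(886·9.81) = 8.979 m.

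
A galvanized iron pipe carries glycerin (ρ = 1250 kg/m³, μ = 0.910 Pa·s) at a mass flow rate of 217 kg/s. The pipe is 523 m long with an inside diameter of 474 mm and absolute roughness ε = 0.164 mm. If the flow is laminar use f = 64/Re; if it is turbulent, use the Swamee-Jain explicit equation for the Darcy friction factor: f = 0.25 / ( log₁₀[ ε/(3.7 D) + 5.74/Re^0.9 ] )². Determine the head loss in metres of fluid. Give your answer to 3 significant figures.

h_f ≈ 5.44 m

A = πD²/4 = π(0.474)²/4 = 0.1765 m²; mean velocity V = ṁ/(ρA) = 217/(1250 · 0.1765) = 0.9838 m/s.
Reynolds number Re = ρVD/μ = 1250 · 0.9838 · 0.474 / 0.91 = 640.5.
Re < 2300 → laminar flow, so f = 64/Re = 64/640.5 = 0.09991 (the turbulent correlation is not needed).
Darcy-Weisbach: ΔP = f(L/D)(ρV²/2) = 0.09991·(523/0.474)·(1250·0.9838²/2) = 0.09991·1103·604.9 = 6.669e+04 Pa.
Head loss h_f = ΔP/(ρg) = 6.669e+04/(1250·9.81) = 5.44 m.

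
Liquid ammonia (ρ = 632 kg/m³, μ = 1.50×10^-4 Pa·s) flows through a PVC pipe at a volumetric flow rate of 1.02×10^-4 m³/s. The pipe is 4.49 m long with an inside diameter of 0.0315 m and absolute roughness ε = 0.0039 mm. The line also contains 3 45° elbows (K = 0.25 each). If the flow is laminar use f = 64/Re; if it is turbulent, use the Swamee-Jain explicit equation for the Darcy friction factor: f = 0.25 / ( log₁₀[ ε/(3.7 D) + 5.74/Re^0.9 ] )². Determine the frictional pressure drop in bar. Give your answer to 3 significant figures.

ΔP ≈ 2.49×10^-4 bar

Cross-sectional area A = πD²/4 = π(0.0315)²/4 = 0.0007793 m²; mean velocity V = Q/A = 0.000102/0.0007793 = 0.1309 m/s.
Reynolds number Re = ρVD/μ = 632 · 0.1309 · 0.0315 / 0.00015 = 1.737e+04.
Re > 4000 → turbulent. Relative roughness ε/D = 3.9e-06/0.0315 = 0.000124. Swamee-Jain: f = 0.25/(log₁₀[0.000124/3.7 + 5.74/1.737e+04^0.9])² = 0.25/(log₁₀[3.35e-05 + 0.000877])² = 0.25/(-3.041)² = 0.02704.
Total minor-loss coefficient ΣK = 3·0.25 = 0.75.
ΔP = [f·L/D + ΣK]·(ρV²/2) = [0.02704·4.49/0.0315 + 0.75]·(632·0.1309²/2) = [3.854 + 0.75]·5.413 = 24.92 Pa.
ΔP = 24.92 Pa = 2.49×10^-4 bar.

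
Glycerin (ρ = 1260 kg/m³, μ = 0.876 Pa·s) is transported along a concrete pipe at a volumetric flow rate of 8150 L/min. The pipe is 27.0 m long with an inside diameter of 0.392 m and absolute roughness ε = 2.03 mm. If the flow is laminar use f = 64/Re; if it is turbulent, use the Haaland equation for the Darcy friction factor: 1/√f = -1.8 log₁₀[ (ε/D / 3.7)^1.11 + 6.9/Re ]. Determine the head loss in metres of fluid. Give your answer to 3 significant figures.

h_f ≈ 0.448 m

Q = 8150 L/min = 8150/60000 = 0.1358 m³/s.
Cross-sectional area A = πD²/4 = π(0.392)²/4 = 0.1207 m²; mean velocity V = Q/A = 0.1358/0.1207 = 1.125 m/s.
Reynolds number Re = ρVD/μ = 1260 · 1.125 · 0.392 / 0.876 = 634.6.
Re < 2300 → laminar flow, so f = 64/Re = 64/634.6 = 0.1009 (the turbulent correlation is not needed).
Darcy-Weisbach: ΔP = f(L/D)(ρV²/2) = 0.1009·(27/0.392)·(1260·1.125²/2) = 0.1009·68.88·798 = 5544 Pa.
Head loss h_f = ΔP/(ρg) = 5544/(1260·9.81) = 0.448 m.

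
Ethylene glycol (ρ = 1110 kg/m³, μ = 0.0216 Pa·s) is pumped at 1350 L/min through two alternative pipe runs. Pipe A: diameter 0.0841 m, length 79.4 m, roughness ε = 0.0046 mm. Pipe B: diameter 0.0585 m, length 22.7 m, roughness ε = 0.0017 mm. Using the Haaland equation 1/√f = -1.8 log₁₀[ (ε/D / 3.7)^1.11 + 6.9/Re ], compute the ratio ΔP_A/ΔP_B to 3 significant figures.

ΔP_A/ΔP_B ≈ 0.624

Pipe A: V = Q/A = 0.0225/0.005555 = 4.05 m/s; Re = 1.751e+04; ε/D = 5.47e-05; Haaland → f = 0.02671; ΔP_A = f(L/D)(ρV²/2) = 2.296e+05 Pa.
Pipe B: V = Q/A = 0.0225/0.002688 = 8.371 m/s; Re = 2.517e+04; ε/D = 2.91e-05; Haaland → f = 0.02437; ΔP_B = f(L/D)(ρV²/2) = 3.678e+05 Pa.
ΔP_A/ΔP_B = 2.296e+05/3.678e+05 = 0.624.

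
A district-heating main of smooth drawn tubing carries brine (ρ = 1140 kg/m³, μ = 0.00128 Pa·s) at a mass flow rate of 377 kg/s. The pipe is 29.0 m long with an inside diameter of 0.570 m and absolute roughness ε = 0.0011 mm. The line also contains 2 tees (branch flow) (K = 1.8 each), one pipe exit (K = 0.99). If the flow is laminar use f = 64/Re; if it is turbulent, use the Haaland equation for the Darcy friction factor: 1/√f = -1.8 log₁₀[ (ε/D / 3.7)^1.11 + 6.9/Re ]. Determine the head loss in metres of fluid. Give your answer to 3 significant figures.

h_f ≈ 0.447 m

A = πD²/4 = π(0.57)²/4 = 0.2552 m²; mean velocity V = ṁ/(ρA) = 377/(1140 · 0.2552) = 1.296 m/s.
Reynolds number Re = ρVD/μ = 1140 · 1.296 · 0.57 / 0.00128 = 6.579e+05.
Re > 4000 → turbulent. Relative roughness ε/D = 1.1e-06/0.57 = 1.93e-06. Haaland: 1/√f = -1.8 log₁₀[(1.93e-06/3.7)^1.11 + 6.9/6.579e+05] = -1.8 log₁₀[1.06e-07 + 1.05e-05] = 8.955, so f = 0.01247.
Total minor-loss coefficient ΣK = 2·1.8 + 1·0.99 = 4.59.
ΔP = [f·L/D + ΣK]·(ρV²/2) = [0.01247·29/0.57 + 4.59]·(1140·1.296²/2) = [0.6345 + 4.59]·957.3 = 5002 Pa.
Head loss h_f = ΔP/(ρg) = 5002/(1140·9.81) = 0.447 m.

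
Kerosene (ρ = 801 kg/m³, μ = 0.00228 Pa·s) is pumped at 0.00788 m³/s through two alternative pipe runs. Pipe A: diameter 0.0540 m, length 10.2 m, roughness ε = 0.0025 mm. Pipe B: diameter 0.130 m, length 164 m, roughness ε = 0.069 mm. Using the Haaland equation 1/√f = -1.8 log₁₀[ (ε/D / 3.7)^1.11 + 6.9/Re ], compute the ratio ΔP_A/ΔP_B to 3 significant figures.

Pipe A: V = Q/A = 0.00788/0.00229 = 3.441 m/s; Re = 6.527e+04; ε/D = 4.63e-05; Haaland → f = 0.01967; ΔP_A = f(L/D)(ρV²/2) = 1.762e+04 Pa.
Pipe B: V = Q/A = 0.00788/0.01327 = 0.5937 m/s; Re = 2.711e+04; ε/D = 0.000531; Haaland → f = 0.02504; ΔP_B = f(L/D)(ρV²/2) = 4460 Pa.
ΔP_A/ΔP_B = 1.762e+04/4460 = 3.95.

ΔP_A/ΔP_B ≈ 3.95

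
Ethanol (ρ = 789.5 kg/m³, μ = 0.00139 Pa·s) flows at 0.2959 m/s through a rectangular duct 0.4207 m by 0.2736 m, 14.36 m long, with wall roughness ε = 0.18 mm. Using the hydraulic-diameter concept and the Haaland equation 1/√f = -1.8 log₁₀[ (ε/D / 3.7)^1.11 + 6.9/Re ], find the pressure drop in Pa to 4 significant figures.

ΔP ≈ 32.92 Pa

Hydraulic diameter D_h = 4A/P = 4·(0.4207·0.2736)/(2·(0.4207+0.2736)) = 0.4604/1.389 = 0.3316 m.
Re = ρVD_h/μ = 789.5·0.2959·0.3316/0.00139 = 5.573e+04.
ε/D_h = 0.00018/0.3316 = 0.000543; Haaland gives 1/√f = -1.8 log₁₀[5.56e-05+0.000124] = 6.743, so f = 0.02199.
ΔP = f(L/D_h)(ρV²/2) = 0.02199·14.36/0.3316·34.56 = 32.92 Pa.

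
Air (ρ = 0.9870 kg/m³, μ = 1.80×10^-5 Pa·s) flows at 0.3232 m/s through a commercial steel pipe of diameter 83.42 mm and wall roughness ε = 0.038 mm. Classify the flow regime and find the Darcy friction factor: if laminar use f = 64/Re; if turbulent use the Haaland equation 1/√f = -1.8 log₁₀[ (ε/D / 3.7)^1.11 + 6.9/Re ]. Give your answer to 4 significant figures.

Re = ρVD/μ = 0.987·0.3232·0.08342/1.8e-05 = 1478.
Re < 2300 → laminar, so f = 64/Re = 0.04329 (roughness is irrelevant in laminar flow).

f ≈ 0.04329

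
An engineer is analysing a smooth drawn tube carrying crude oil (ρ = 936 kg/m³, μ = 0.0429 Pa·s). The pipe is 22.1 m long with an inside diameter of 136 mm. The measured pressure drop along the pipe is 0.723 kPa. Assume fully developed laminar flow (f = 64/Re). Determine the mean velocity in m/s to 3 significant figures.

V ≈ 0.441 m/s

For laminar flow, f = 64/Re with Re = ρVD/μ, so Darcy-Weisbach reduces to ΔP = 32μLV/D². Solving for V: V = ΔP·D²/(32μL) = 723·(0.136)²/(32·0.0429·22.1) = 0.4408 m/s.
Check: Re = ρVD/μ = 936·0.4408·0.136/0.0429 = 1308 < 2300, so the laminar assumption holds.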